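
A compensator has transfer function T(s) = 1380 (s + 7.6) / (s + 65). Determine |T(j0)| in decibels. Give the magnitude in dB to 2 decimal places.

44.16 dB

T(0) = 1380 × 7.6 / 65 = 161.35
20 log₁₀(161.35) = 44.156 dB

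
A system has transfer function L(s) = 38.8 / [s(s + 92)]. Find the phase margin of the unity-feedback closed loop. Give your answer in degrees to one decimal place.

Gain crossover: |L(jω)| = 1 at ω ≈ 0.422 rad s⁻¹.
∠L(j0.422) = −90° − arctan(0.422/92) ≈ -90.26°
PM = 180° + (-90.26°) = 89.74°

89.7°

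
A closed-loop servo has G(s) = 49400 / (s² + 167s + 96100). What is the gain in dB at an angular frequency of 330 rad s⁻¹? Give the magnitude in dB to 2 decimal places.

|(j330)² + 167(j330) + 96100| = |-12800 + j55110| = 5.658e+04
|G(j330)| = 49400 / 5.658e+04 = 0.87315
20 log₁₀(0.87315) = -1.178 dB

-1.18 dB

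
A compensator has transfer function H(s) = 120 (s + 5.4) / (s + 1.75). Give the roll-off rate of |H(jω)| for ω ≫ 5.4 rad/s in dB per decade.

0 dB/decade

With 1 zero and 1 pole, the high-frequency asymptotic slope is 20 × (1 − 1) = 0 dB/decade.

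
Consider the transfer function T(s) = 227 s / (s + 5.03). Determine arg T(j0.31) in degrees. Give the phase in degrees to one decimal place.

∠(j0.31) = 90.00°
∠(j0.31 + 5.03) = arctan(0.31/5.03) = 3.53°
∠T(j0.31) = 90.00° − 3.53° = 86.47°

86.5°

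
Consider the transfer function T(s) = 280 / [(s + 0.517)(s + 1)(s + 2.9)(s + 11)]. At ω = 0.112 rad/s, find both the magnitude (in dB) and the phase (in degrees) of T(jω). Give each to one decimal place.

|T| = 24.3 dB, ∠T = -21.4°

|j0.112 + 0.517| = √(0.112² + 0.517²) = 0.529
|j0.112 + 1| = √(0.112² + 1²) = 1.006
|j0.112 + 2.9| = √(0.112² + 2.9²) = 2.902
|j0.112 + 11| = √(0.112² + 11²) = 11
|T(j0.112)| = 280 / (0.529 × 1.006 × 2.902 × 11) = 16.476
20 log₁₀(16.476) = 24.34 dB
∠(j0.112 + 0.517) = arctan(0.112/0.517) = 12.22°
∠(j0.112 + 1) = arctan(0.112/1) = 6.39°
∠(j0.112 + 2.9) = arctan(0.112/2.9) = 2.21°
∠(j0.112 + 11) = arctan(0.112/11) = 0.58°
∠T(j0.112) = − (12.22° + 6.39° + 2.21° + 0.58°) = -21.41°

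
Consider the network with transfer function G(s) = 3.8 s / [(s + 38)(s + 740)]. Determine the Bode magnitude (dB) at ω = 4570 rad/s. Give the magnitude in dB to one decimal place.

|j4570| = 4570
|j4570 + 38| = √(4570² + 38²) = 4570
|j4570 + 740| = √(4570² + 740²) = 4630
|G(j4570)| = 3.8 × 4570 / (4570 × 4630) = 0.00082079
20 log₁₀(0.00082079) = -61.72 dB

-61.7 dB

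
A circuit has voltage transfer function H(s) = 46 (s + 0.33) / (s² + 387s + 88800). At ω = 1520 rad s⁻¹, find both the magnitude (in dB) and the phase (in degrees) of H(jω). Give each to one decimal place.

|H| = -30.3 dB, ∠H = -75.2°

|j1520 + 0.33| = √(1520² + 0.33²) = 1520
|(j1520)² + 387(j1520) + 88800| = |-2.2216e+06 + j5.8824e+05| = 2.298e+06
|H(j1520)| = 46 × 1520 / 2.298e+06 = 0.030424
20 log₁₀(0.030424) = -30.34 dB
∠(j1520 + 0.33) = arctan(1520/0.33) = 89.99°
∠[(j1520)² + 387(j1520) + 88800] = ∠[-2.2216e+06 + j5.8824e+05] = 165.17°
∠H(j1520) = 89.99° − 165.17° = -75.18°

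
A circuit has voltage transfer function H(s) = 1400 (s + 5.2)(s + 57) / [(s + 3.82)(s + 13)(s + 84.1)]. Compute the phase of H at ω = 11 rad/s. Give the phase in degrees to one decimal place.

∠(j11 + 5.2) = arctan(11/5.2) = 64.70°
∠(j11 + 57) = arctan(11/57) = 10.92°
∠(j11 + 3.82) = arctan(11/3.82) = 70.85°
∠(j11 + 13) = arctan(11/13) = 40.24°
∠(j11 + 84.1) = arctan(11/84.1) = 7.45°
∠H(j11) = 64.70° + 10.92° − (70.85° + 40.24° + 7.45°) = -42.92°

-42.9°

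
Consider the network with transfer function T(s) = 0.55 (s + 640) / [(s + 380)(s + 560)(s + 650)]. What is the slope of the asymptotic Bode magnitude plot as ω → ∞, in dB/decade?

-40 dB/decade

With 1 zero and 3 poles, the high-frequency asymptotic slope is 20 × (1 − 3) = -40 dB/decade.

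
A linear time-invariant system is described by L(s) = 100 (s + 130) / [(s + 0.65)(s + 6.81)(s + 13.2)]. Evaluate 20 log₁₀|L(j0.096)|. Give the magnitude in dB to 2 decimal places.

46.85 dB

|j0.096 + 130| = √(0.096² + 130²) = 130
|j0.096 + 0.65| = √(0.096² + 0.65²) = 0.6571
|j0.096 + 6.81| = √(0.096² + 6.81²) = 6.811
|j0.096 + 13.2| = √(0.096² + 13.2²) = 13.2
|L(j0.096)| = 100 × 130 / (0.6571 × 6.811 × 13.2) = 220.07
20 log₁₀(220.07) = 46.851 dB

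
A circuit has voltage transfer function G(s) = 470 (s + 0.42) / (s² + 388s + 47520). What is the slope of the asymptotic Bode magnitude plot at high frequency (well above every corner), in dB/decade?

With 1 zero and 2 poles, the high-frequency asymptotic slope is 20 × (1 − 2) = -20 dB/decade.

-20 dB/decade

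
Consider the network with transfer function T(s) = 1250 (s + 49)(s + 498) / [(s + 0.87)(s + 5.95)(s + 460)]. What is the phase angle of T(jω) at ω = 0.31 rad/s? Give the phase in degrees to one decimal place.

∠(j0.31 + 49) = arctan(0.31/49) = 0.36°
∠(j0.31 + 498) = arctan(0.31/498) = 0.04°
∠(j0.31 + 0.87) = arctan(0.31/0.87) = 19.61°
∠(j0.31 + 5.95) = arctan(0.31/5.95) = 2.98°
∠(j0.31 + 460) = arctan(0.31/460) = 0.04°
∠T(j0.31) = 0.36° + 0.04° − (19.61° + 2.98° + 0.04°) = -22.24°

-22.2°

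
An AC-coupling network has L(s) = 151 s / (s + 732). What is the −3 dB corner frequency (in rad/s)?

732 rad/s

For a single-pole high-pass, the −3 dB point is at the pole: ω = 732 rad/s.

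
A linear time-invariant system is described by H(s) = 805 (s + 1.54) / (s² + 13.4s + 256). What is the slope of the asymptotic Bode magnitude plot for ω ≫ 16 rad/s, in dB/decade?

-20 dB/decade

With 1 zero and 2 poles, the high-frequency asymptotic slope is 20 × (1 − 2) = -20 dB/decade.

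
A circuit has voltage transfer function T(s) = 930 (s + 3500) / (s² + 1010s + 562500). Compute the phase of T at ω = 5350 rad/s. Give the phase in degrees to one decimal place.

∠(j5350 + 3500) = arctan(5350/3500) = 56.81°
∠[(j5350)² + 1010(j5350) + 562500] = ∠[-2.806e+07 + j5.4035e+06] = 169.10°
∠T(j5350) = 56.81° − 169.10° = -112.29°

-112.3°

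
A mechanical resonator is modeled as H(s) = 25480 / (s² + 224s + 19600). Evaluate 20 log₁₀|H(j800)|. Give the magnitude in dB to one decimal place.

-28.1 dB

|(j800)² + 224(j800) + 19600| = |-6.204e+05 + j1.792e+05| = 6.458e+05
|H(j800)| = 25480 / 6.458e+05 = 0.039457
20 log₁₀(0.039457) = -28.08 dB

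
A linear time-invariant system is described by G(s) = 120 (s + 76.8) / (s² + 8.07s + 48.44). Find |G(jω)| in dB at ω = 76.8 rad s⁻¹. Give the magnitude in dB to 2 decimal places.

6.91 dB

|j76.8 + 76.8| = √(76.8² + 76.8²) = 108.6
|(j76.8)² + 8.07(j76.8) + 48.44| = |-5849.8 + j619.78| = 5883
|G(j76.8)| = 120 × 108.6 / 5883 = 2.2156
20 log₁₀(2.2156) = 6.910 dB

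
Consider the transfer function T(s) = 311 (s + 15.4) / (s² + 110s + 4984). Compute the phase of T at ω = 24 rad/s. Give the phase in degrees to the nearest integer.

26°

∠(j24 + 15.4) = arctan(24/15.4) = 57.31°
∠[(j24)² + 110(j24) + 4984] = ∠[4408 + j2640] = 30.92°
∠T(j24) = 57.31° − 30.92° = 26.40°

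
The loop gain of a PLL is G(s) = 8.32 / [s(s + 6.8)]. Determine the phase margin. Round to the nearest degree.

Gain crossover: |G(jω)| = 1 at ω ≈ 1.2 rad/s.
∠G(j1.2) = −90° − arctan(1.2/6.8) ≈ -100.05°
PM = 180° + (-100.05°) = 79.95°

80°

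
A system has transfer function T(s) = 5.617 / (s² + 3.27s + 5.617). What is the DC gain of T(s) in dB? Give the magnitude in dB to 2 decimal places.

T(0) = 5.617 / 5.617 = 1
20 log₁₀(1) = 0.000 dB

0.00 dB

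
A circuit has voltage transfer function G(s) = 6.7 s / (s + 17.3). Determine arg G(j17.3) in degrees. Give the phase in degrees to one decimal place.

45.0°

∠(j17.3) = 90.00°
∠(j17.3 + 17.3) = arctan(17.3/17.3) = 45.00°
∠G(j17.3) = 90.00° − 45.00° = 45.00°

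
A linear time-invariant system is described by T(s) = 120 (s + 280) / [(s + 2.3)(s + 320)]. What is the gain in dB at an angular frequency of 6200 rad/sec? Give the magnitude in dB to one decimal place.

-34.3 dB

|j6200 + 280| = √(6200² + 280²) = 6206
|j6200 + 2.3| = √(6200² + 2.3²) = 6200
|j6200 + 320| = √(6200² + 320²) = 6208
|T(j6200)| = 120 × 6206 / (6200 × 6208) = 0.019349
20 log₁₀(0.019349) = -34.27 dB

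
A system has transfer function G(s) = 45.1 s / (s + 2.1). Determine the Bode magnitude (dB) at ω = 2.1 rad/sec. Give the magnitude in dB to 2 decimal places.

30.07 dB

|j2.1| = 2.1
|j2.1 + 2.1| = √(2.1² + 2.1²) = 2.97
|G(j2.1)| = 45.1 × 2.1 / 2.97 = 31.891
20 log₁₀(31.891) = 30.073 dB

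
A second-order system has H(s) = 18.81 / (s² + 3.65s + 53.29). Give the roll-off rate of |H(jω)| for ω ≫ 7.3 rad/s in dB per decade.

With 0 zeros and 2 poles, the high-frequency asymptotic slope is 20 × (0 − 2) = -40 dB/decade.

-40 dB/decade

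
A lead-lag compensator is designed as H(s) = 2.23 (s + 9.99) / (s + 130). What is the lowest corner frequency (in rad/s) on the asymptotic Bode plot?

9.99 rad/s

Break frequencies occur at each pole and zero magnitude: 9.99 rad/s, 130 rad/s.
The lowest is 9.99 rad/s.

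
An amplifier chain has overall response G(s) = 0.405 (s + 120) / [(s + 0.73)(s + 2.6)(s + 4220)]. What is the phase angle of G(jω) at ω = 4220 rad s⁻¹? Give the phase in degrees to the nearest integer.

-137°

∠(j4220 + 120) = arctan(4220/120) = 88.37°
∠(j4220 + 0.73) = arctan(4220/0.73) = 89.99°
∠(j4220 + 2.6) = arctan(4220/2.6) = 89.96°
∠(j4220 + 4220) = arctan(4220/4220) = 45.00°
∠G(j4220) = 88.37° − (89.99° + 89.96° + 45.00°) = -136.58°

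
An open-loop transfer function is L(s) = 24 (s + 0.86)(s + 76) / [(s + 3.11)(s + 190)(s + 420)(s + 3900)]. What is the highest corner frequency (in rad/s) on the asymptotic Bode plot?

Break frequencies occur at each pole and zero magnitude: 0.86 rad/s, 3.11 rad/s, 76 rad/s, 190 rad/s, 420 rad/s, 3900 rad/s.
The highest is 3900 rad/s.

3900 rad/s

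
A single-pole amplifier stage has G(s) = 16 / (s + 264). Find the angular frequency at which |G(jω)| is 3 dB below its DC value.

For a single-pole low-pass, the −3 dB point is at the pole: ω = 264 rad s⁻¹.

264 rad s⁻¹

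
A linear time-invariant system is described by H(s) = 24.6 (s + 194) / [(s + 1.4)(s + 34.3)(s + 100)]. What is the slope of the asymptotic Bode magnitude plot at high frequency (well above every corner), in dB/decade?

-40 dB/decade

With 1 zero and 3 poles, the high-frequency asymptotic slope is 20 × (1 − 3) = -40 dB/decade.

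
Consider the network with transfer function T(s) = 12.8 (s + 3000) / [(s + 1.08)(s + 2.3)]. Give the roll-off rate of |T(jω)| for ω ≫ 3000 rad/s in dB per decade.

-20 dB/decade

With 1 zero and 2 poles, the high-frequency asymptotic slope is 20 × (1 − 2) = -20 dB/decade.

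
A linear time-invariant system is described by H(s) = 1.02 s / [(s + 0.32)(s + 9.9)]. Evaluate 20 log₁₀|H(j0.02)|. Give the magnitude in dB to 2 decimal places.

|j0.02| = 0.02
|j0.02 + 0.32| = √(0.02² + 0.32²) = 0.3206
|j0.02 + 9.9| = √(0.02² + 9.9²) = 9.9
|H(j0.02)| = 1.02 × 0.02 / (0.3206 × 9.9) = 0.0064268
20 log₁₀(0.0064268) = -43.840 dB

-43.84 dB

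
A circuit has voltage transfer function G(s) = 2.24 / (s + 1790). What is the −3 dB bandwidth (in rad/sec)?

For a single-pole low-pass, the −3 dB point is at the pole: ω = 1790 rad/sec.

1790 rad/sec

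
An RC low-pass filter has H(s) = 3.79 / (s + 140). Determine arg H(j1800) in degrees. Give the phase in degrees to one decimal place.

∠(j1800 + 140) = arctan(1800/140) = 85.55°
∠H(j1800) = −85.55° = -85.55°

-85.6 deg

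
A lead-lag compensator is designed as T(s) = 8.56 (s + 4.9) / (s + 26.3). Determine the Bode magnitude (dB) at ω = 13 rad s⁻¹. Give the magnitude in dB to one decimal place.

12.2 dB

|j13 + 4.9| = √(13² + 4.9²) = 13.89
|j13 + 26.3| = √(13² + 26.3²) = 29.34
|T(j13)| = 8.56 × 13.89 / 29.34 = 4.0536
20 log₁₀(4.0536) = 12.16 dB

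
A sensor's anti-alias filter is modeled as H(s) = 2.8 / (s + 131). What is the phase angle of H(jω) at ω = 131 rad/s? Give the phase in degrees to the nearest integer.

∠(j131 + 131) = arctan(131/131) = 45.00°
∠H(j131) = −45.00° = -45.00°

-45°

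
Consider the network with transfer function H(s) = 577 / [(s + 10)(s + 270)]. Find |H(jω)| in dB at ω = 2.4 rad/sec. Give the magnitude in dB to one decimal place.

-13.6 dB

|j2.4 + 10| = √(2.4² + 10²) = 10.28
|j2.4 + 270| = √(2.4² + 270²) = 270
|H(j2.4)| = 577 / (10.28 × 270) = 0.20779
20 log₁₀(0.20779) = -13.65 dB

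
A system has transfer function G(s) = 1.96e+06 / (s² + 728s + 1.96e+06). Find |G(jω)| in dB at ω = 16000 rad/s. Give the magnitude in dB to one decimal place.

|(j16000)² + 728(j16000) + 1.96e+06| = |-2.5404e+08 + j1.1648e+07| = 2.543e+08
|G(j16000)| = 1.96e+06 / 2.543e+08 = 0.0077072
20 log₁₀(0.0077072) = -42.26 dB

-42.3 dB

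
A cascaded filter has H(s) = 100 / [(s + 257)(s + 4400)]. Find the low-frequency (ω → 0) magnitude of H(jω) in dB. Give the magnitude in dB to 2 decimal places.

-81.07 dB

H(0) = 100 / (257 × 4400) = 8.8433e-05
20 log₁₀(8.8433e-05) = -81.068 dB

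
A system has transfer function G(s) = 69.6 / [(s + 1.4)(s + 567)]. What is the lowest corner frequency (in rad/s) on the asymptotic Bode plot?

1.4 rad/s

Break frequencies occur at each pole and zero magnitude: 1.4 rad/s, 567 rad/s.
The lowest is 1.4 rad/s.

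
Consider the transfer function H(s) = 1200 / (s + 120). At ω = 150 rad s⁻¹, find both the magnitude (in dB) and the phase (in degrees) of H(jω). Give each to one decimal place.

|j150 + 120| = √(150² + 120²) = 192.1
|H(j150)| = 1200 / 192.1 = 6.247
20 log₁₀(6.247) = 15.91 dB
∠(j150 + 120) = arctan(150/120) = 51.34°
∠H(j150) = −51.34° = -51.34°

|H| = 15.9 dB, ∠H = -51.3°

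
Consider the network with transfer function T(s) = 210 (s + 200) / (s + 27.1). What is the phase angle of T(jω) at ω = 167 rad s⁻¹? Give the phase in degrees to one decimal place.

∠(j167 + 200) = arctan(167/200) = 39.86°
∠(j167 + 27.1) = arctan(167/27.1) = 80.78°
∠T(j167) = 39.86° − 80.78° = -40.92°

-40.9°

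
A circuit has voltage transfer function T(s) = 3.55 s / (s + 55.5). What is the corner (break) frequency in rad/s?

55.5 rad/s

The single real pole at s = −55.5 gives a corner at ω = 55.5 rad/s.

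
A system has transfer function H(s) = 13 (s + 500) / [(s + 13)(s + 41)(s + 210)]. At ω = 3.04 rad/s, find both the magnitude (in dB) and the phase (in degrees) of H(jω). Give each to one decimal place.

|H| = -25.0 dB, ∠H = -17.9°

|j3.04 + 500| = √(3.04² + 500²) = 500
|j3.04 + 13| = √(3.04² + 13²) = 13.35
|j3.04 + 41| = √(3.04² + 41²) = 41.11
|j3.04 + 210| = √(3.04² + 210²) = 210
|H(j3.04)| = 13 × 500 / (13.35 × 41.11 × 210) = 0.056387
20 log₁₀(0.056387) = -24.98 dB
∠(j3.04 + 500) = arctan(3.04/500) = 0.35°
∠(j3.04 + 13) = arctan(3.04/13) = 13.16°
∠(j3.04 + 41) = arctan(3.04/41) = 4.24°
∠(j3.04 + 210) = arctan(3.04/210) = 0.83°
∠H(j3.04) = 0.35° − (13.16° + 4.24° + 0.83°) = -17.88°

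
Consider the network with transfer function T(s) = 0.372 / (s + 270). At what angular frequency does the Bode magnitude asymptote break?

270 rad s⁻¹

The single real pole at s = −270 gives a corner at ω = 270 rad s⁻¹.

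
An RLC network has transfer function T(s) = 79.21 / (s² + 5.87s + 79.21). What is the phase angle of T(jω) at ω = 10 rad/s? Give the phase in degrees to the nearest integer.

∠[(j10)² + 5.87(j10) + 79.21] = ∠[-20.79 + j58.7] = 109.50°
∠T(j10) = −109.50° = -109.50°

-110 deg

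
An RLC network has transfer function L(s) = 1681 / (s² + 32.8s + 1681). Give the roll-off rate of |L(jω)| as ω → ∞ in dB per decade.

With 0 zeros and 2 poles, the high-frequency asymptotic slope is 20 × (0 − 2) = -40 dB/decade.

-40 dB/decade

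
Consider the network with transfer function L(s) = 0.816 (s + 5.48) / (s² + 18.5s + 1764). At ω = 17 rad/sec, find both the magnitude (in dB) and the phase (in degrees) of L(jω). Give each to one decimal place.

|j17 + 5.48| = √(17² + 5.48²) = 17.86
|(j17)² + 18.5(j17) + 1764| = |1475 + j314.5| = 1508
|L(j17)| = 0.816 × 17.86 / 1508 = 0.0096641
20 log₁₀(0.0096641) = -40.30 dB
∠(j17 + 5.48) = arctan(17/5.48) = 72.13°
∠[(j17)² + 18.5(j17) + 1764] = ∠[1475 + j314.5] = 12.04°
∠L(j17) = 72.13° − 12.04° = 60.10°

|L| = -40.3 dB, ∠L = 60.1°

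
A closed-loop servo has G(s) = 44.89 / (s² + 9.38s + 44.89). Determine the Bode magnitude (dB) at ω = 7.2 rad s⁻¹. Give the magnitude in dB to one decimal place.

-3.6 dB

|(j7.2)² + 9.38(j7.2) + 44.89| = |-6.95 + j67.536| = 67.89
|G(j7.2)| = 44.89 / 67.89 = 0.66119
20 log₁₀(0.66119) = -3.59 dB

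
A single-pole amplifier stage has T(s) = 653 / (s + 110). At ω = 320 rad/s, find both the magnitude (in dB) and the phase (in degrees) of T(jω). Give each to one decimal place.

|j320 + 110| = √(320² + 110²) = 338.4
|T(j320)| = 653 / 338.4 = 1.9298
20 log₁₀(1.9298) = 5.71 dB
∠(j320 + 110) = arctan(320/110) = 71.03°
∠T(j320) = −71.03° = -71.03°

|T| = 5.7 dB, ∠T = -71.0°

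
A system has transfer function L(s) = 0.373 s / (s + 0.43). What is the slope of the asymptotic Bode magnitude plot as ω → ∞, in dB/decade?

0 dB/decade

With 1 zero and 1 pole, the high-frequency asymptotic slope is 20 × (1 − 1) = 0 dB/decade.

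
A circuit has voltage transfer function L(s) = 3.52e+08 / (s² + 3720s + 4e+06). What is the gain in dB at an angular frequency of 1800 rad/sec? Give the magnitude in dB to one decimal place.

34.4 dB

|(j1800)² + 3720(j1800) + 4e+06| = |7.6e+05 + j6.696e+06| = 6.739e+06
|L(j1800)| = 3.52e+08 / 6.739e+06 = 52.233
20 log₁₀(52.233) = 34.36 dB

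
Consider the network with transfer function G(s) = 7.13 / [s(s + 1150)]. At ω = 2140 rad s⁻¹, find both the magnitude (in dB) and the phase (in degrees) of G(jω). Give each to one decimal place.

|G| = -117.3 dB, ∠G = -151.7 deg

|j2140 + 1150| = √(2140² + 1150²) = 2429
|j2140| = 2140
|G(j2140)| = 7.13 / (2429 × 2140) = 1.3714e-06
20 log₁₀(1.3714e-06) = -117.26 dB
∠(j2140 + 1150) = arctan(2140/1150) = 61.75°
∠(j2140) = 90.00°
∠G(j2140) = − (61.75° + 90.00°) = -151.75°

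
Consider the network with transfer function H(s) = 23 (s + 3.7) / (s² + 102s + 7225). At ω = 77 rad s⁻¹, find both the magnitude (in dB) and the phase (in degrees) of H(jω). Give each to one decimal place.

|j77 + 3.7| = √(77² + 3.7²) = 77.09
|(j77)² + 102(j77) + 7225| = |1296 + j7854| = 7960
|H(j77)| = 23 × 77.09 / 7960 = 0.22274
20 log₁₀(0.22274) = -13.04 dB
∠(j77 + 3.7) = arctan(77/3.7) = 87.25°
∠[(j77)² + 102(j77) + 7225] = ∠[1296 + j7854] = 80.63°
∠H(j77) = 87.25° − 80.63° = 6.62°

|H| = -13.0 dB, ∠H = 6.6°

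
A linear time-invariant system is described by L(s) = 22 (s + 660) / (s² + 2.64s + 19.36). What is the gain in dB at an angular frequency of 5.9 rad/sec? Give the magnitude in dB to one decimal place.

|j5.9 + 660| = √(5.9² + 660²) = 660
|(j5.9)² + 2.64(j5.9) + 19.36| = |-15.45 + j15.576| = 21.94
|L(j5.9)| = 22 × 660 / 21.94 = 661.87
20 log₁₀(661.87) = 56.42 dB

56.4 dB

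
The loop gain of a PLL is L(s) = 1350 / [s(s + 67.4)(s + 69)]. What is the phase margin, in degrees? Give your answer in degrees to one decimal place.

89.5°

Gain crossover: |L(jω)| = 1 at ω ≈ 0.29 rad s⁻¹.
∠L(j0.29) = −90° − arctan(0.29/67.4) − arctan(0.29/69) ≈ -90.49°
PM = 180° + (-90.49°) = 89.51°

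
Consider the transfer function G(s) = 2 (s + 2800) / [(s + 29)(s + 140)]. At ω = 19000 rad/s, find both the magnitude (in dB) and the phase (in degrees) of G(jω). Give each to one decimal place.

|j19000 + 2800| = √(19000² + 2800²) = 1.921e+04
|j19000 + 29| = √(19000² + 29²) = 1.9e+04
|j19000 + 140| = √(19000² + 140²) = 1.9e+04
|G(j19000)| = 2 × 1.921e+04 / (1.9e+04 × 1.9e+04) = 0.0001064
20 log₁₀(0.0001064) = -79.46 dB
∠(j19000 + 2800) = arctan(19000/2800) = 81.62°
∠(j19000 + 29) = arctan(19000/29) = 89.91°
∠(j19000 + 140) = arctan(19000/140) = 89.58°
∠G(j19000) = 81.62° − (89.91° + 89.58°) = -97.87°

|G| = -79.5 dB, ∠G = -97.9°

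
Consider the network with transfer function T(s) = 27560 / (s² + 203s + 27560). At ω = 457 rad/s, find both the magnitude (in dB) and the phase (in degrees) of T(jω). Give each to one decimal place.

|(j457)² + 203(j457) + 27560| = |-1.8129e+05 + j92771| = 2.036e+05
|T(j457)| = 27560 / 2.036e+05 = 0.13533
20 log₁₀(0.13533) = -17.37 dB
∠[(j457)² + 203(j457) + 27560] = ∠[-1.8129e+05 + j92771] = 152.90°
∠T(j457) = −152.90° = -152.90°

|T| = -17.4 dB, ∠T = -152.9°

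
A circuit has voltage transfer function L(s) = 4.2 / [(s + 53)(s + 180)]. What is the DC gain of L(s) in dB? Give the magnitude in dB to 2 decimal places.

L(0) = 4.2 / (53 × 180) = 0.00044025
20 log₁₀(0.00044025) = -67.126 dB

-67.13 dB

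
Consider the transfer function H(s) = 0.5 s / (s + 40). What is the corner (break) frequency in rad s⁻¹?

The single real pole at s = −40 gives a corner at ω = 40 rad s⁻¹.

40 rad s⁻¹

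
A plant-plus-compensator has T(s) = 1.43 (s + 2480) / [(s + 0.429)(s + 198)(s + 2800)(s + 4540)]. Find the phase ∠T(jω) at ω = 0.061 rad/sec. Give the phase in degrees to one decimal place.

-8.1°

∠(j0.061 + 2480) = arctan(0.061/2480) = 0.00°
∠(j0.061 + 0.429) = arctan(0.061/0.429) = 8.09°
∠(j0.061 + 198) = arctan(0.061/198) = 0.02°
∠(j0.061 + 2800) = arctan(0.061/2800) = 0.00°
∠(j0.061 + 4540) = arctan(0.061/4540) = 0.00°
∠T(j0.061) = 0.00° − (8.09° + 0.02° + 0.00° + 0.00°) = -8.11°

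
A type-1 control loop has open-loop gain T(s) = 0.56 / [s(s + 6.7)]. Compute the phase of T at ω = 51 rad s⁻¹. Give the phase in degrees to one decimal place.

∠(j51 + 6.7) = arctan(51/6.7) = 82.52°
∠(j51) = 90.00°
∠T(j51) = − (82.52° + 90.00°) = -172.52°

-172.5°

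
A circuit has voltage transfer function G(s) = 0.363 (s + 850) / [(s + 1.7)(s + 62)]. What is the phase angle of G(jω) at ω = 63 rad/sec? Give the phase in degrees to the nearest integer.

∠(j63 + 850) = arctan(63/850) = 4.24°
∠(j63 + 1.7) = arctan(63/1.7) = 88.45°
∠(j63 + 62) = arctan(63/62) = 45.46°
∠G(j63) = 4.24° − (88.45° + 45.46°) = -129.67°

-130°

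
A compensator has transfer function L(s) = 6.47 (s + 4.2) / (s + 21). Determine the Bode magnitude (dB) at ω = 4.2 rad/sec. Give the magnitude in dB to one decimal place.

5.1 dB

|j4.2 + 4.2| = √(4.2² + 4.2²) = 5.94
|j4.2 + 21| = √(4.2² + 21²) = 21.42
|L(j4.2)| = 6.47 × 5.94 / 21.42 = 1.7945
20 log₁₀(1.7945) = 5.08 dB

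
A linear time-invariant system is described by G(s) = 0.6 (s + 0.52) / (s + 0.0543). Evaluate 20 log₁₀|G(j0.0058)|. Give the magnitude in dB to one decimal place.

|j0.0058 + 0.52| = √(0.0058² + 0.52²) = 0.52
|j0.0058 + 0.0543| = √(0.0058² + 0.0543²) = 0.05461
|G(j0.0058)| = 0.6 × 0.52 / 0.05461 = 5.7137
20 log₁₀(5.7137) = 15.14 dB

15.1 dB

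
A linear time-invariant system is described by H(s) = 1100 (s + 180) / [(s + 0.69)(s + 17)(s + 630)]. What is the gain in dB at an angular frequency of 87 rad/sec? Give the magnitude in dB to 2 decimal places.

|j87 + 180| = √(87² + 180²) = 199.9
|j87 + 0.69| = √(87² + 0.69²) = 87
|j87 + 17| = √(87² + 17²) = 88.65
|j87 + 630| = √(87² + 630²) = 636
|H(j87)| = 1100 × 199.9 / (87 × 88.65 × 636) = 0.044836
20 log₁₀(0.044836) = -26.968 dB

-26.97 dB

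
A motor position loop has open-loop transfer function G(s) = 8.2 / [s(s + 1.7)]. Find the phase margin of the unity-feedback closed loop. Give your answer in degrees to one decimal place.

32.9°

Gain crossover: |G(jω)| = 1 at ω ≈ 2.62 rad s⁻¹.
∠G(j2.62) = −90° − arctan(2.62/1.7) ≈ -147.05°
PM = 180° + (-147.05°) = 32.95°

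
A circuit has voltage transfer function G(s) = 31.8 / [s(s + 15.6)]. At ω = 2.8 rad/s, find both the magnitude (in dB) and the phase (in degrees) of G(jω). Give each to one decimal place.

|j2.8 + 15.6| = √(2.8² + 15.6²) = 15.85
|j2.8| = 2.8
|G(j2.8)| = 31.8 / (15.85 × 2.8) = 0.71657
20 log₁₀(0.71657) = -2.89 dB
∠(j2.8 + 15.6) = arctan(2.8/15.6) = 10.18°
∠(j2.8) = 90.00°
∠G(j2.8) = − (10.18° + 90.00°) = -100.18°

|G| = -2.9 dB, ∠G = -100.2°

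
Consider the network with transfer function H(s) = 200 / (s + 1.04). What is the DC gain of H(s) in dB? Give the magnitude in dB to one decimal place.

H(0) = 200 / 1.04 = 192.31
20 log₁₀(192.31) = 45.68 dB

45.7 dB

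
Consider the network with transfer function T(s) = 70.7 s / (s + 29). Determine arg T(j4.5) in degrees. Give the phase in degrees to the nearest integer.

81°

∠(j4.5) = 90.00°
∠(j4.5 + 29) = arctan(4.5/29) = 8.82°
∠T(j4.5) = 90.00° − 8.82° = 81.18°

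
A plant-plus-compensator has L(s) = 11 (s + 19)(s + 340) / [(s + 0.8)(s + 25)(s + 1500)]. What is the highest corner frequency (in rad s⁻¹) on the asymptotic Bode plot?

Break frequencies occur at each pole and zero magnitude: 0.8 rad s⁻¹, 19 rad s⁻¹, 25 rad s⁻¹, 340 rad s⁻¹, 1500 rad s⁻¹.
The highest is 1500 rad s⁻¹.

1500 rad s⁻¹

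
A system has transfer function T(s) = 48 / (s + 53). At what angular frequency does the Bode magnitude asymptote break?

The single real pole at s = −53 gives a corner at ω = 53 rad s⁻¹.

53 rad s⁻¹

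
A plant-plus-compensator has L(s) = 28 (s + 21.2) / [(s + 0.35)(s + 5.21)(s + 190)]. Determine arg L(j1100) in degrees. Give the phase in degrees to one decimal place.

∠(j1100 + 21.2) = arctan(1100/21.2) = 88.90°
∠(j1100 + 0.35) = arctan(1100/0.35) = 89.98°
∠(j1100 + 5.21) = arctan(1100/5.21) = 89.73°
∠(j1100 + 190) = arctan(1100/190) = 80.20°
∠L(j1100) = 88.90° − (89.98° + 89.73° + 80.20°) = -171.01°

-171.0 deg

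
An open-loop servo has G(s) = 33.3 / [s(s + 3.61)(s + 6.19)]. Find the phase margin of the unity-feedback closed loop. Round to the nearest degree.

Gain crossover: |G(jω)| = 1 at ω ≈ 1.36 rad/s.
∠G(j1.36) = −90° − arctan(1.36/3.61) − arctan(1.36/6.19) ≈ -123.07°
PM = 180° + (-123.07°) = 56.93°

57 deg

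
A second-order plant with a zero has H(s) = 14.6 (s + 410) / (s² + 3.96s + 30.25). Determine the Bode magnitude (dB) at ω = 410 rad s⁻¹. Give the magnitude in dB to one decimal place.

-26.0 dB

|j410 + 410| = √(410² + 410²) = 579.8
|(j410)² + 3.96(j410) + 30.25| = |-1.6807e+05 + j1623.6| = 1.681e+05
|H(j410)| = 14.6 × 579.8 / 1.681e+05 = 0.050367
20 log₁₀(0.050367) = -25.96 dB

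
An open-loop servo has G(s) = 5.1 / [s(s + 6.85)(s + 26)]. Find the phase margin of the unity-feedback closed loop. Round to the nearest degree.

90 deg

Gain crossover: |G(jω)| = 1 at ω ≈ 0.0286 rad/s.
∠G(j0.0286) = −90° − arctan(0.0286/6.85) − arctan(0.0286/26) ≈ -90.30°
PM = 180° + (-90.30°) = 89.70°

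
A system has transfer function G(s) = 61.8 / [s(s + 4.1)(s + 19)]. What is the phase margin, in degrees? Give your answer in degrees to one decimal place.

76.9 deg

Gain crossover: |G(jω)| = 1 at ω ≈ 0.779 rad/sec.
∠G(j0.779) = −90° − arctan(0.779/4.1) − arctan(0.779/19) ≈ -103.10°
PM = 180° + (-103.10°) = 76.90°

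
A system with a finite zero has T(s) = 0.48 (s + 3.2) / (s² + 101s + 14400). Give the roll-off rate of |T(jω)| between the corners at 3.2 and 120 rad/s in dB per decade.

20 dB/decade

In this band the factors already past their corner are: zero at 3.2; net slope = 20 dB/decade.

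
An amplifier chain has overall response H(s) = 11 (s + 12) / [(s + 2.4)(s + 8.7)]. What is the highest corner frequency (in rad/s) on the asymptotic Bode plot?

12 rad/s

Break frequencies occur at each pole and zero magnitude: 2.4 rad/s, 8.7 rad/s, 12 rad/s.
The highest is 12 rad/s.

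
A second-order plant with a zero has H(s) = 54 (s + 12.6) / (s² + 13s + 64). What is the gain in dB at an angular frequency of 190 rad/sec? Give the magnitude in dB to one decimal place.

-10.9 dB

|j190 + 12.6| = √(190² + 12.6²) = 190.4
|(j190)² + 13(j190) + 64| = |-36036 + j2470| = 3.612e+04
|H(j190)| = 54 × 190.4 / 3.612e+04 = 0.28467
20 log₁₀(0.28467) = -10.91 dB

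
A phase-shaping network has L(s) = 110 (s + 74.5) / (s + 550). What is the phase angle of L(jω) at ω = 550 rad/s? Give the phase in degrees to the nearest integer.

37°

∠(j550 + 74.5) = arctan(550/74.5) = 82.29°
∠(j550 + 550) = arctan(550/550) = 45.00°
∠L(j550) = 82.29° − 45.00° = 37.29°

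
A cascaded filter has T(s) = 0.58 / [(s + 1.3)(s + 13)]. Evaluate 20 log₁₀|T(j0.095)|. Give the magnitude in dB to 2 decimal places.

-29.31 dB

|j0.095 + 1.3| = √(0.095² + 1.3²) = 1.303
|j0.095 + 13| = √(0.095² + 13²) = 13
|T(j0.095)| = 0.58 / (1.303 × 13) = 0.034227
20 log₁₀(0.034227) = -29.313 dB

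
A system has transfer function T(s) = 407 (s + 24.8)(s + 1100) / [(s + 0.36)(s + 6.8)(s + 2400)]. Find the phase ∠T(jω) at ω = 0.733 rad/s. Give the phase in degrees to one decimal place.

∠(j0.733 + 24.8) = arctan(0.733/24.8) = 1.69°
∠(j0.733 + 1100) = arctan(0.733/1100) = 0.04°
∠(j0.733 + 0.36) = arctan(0.733/0.36) = 63.84°
∠(j0.733 + 6.8) = arctan(0.733/6.8) = 6.15°
∠(j0.733 + 2400) = arctan(0.733/2400) = 0.02°
∠T(j0.733) = 1.69° + 0.04° − (63.84° + 6.15° + 0.02°) = -68.28°

-68.3°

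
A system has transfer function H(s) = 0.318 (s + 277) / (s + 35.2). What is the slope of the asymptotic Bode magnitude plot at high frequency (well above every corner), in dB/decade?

With 1 zero and 1 pole, the high-frequency asymptotic slope is 20 × (1 − 1) = 0 dB/decade.

0 dB/decade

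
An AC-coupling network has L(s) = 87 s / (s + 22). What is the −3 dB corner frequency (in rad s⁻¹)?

22 rad s⁻¹

For a single-pole high-pass, the −3 dB point is at the pole: ω = 22 rad s⁻¹.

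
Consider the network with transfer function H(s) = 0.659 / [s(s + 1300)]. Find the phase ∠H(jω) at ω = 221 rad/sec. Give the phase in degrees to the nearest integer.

-100°

∠(j221 + 1300) = arctan(221/1300) = 9.65°
∠(j221) = 90.00°
∠H(j221) = − (9.65° + 90.00°) = -99.65°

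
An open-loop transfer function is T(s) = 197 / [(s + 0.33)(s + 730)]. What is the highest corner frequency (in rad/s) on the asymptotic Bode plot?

Break frequencies occur at each pole and zero magnitude: 0.33 rad/s, 730 rad/s.
The highest is 730 rad/s.

730 rad/s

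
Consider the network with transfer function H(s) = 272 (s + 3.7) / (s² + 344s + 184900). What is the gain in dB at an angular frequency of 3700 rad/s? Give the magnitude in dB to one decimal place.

-22.6 dB

|j3700 + 3.7| = √(3700² + 3.7²) = 3700
|(j3700)² + 344(j3700) + 184900| = |-1.3505e+07 + j1.2728e+06| = 1.356e+07
|H(j3700)| = 272 × 3700 / 1.356e+07 = 0.074191
20 log₁₀(0.074191) = -22.59 dB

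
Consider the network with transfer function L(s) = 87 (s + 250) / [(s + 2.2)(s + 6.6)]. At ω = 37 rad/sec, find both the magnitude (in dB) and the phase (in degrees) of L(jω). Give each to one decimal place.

|L| = 24.0 dB, ∠L = -158.1°

|j37 + 250| = √(37² + 250²) = 252.7
|j37 + 2.2| = √(37² + 2.2²) = 37.07
|j37 + 6.6| = √(37² + 6.6²) = 37.58
|L(j37)| = 87 × 252.7 / (37.07 × 37.58) = 15.783
20 log₁₀(15.783) = 23.96 dB
∠(j37 + 250) = arctan(37/250) = 8.42°
∠(j37 + 2.2) = arctan(37/2.2) = 86.60°
∠(j37 + 6.6) = arctan(37/6.6) = 79.89°
∠L(j37) = 8.42° − (86.60° + 79.89°) = -158.06°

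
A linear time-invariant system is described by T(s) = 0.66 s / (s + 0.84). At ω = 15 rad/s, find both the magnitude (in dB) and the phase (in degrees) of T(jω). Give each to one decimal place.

|T| = -3.6 dB, ∠T = 3.2°

|j15| = 15
|j15 + 0.84| = √(15² + 0.84²) = 15.02
|T(j15)| = 0.66 × 15 / 15.02 = 0.65897
20 log₁₀(0.65897) = -3.62 dB
∠(j15) = 90.00°
∠(j15 + 0.84) = arctan(15/0.84) = 86.79°
∠T(j15) = 90.00° − 86.79° = 3.21°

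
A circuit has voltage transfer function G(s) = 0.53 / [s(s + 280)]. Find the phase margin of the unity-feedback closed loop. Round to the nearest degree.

90°

Gain crossover: |G(jω)| = 1 at ω ≈ 0.00189 rad/s.
∠G(j0.00189) = −90° − arctan(0.00189/280) ≈ -90.00°
PM = 180° + (-90.00°) = 90.00°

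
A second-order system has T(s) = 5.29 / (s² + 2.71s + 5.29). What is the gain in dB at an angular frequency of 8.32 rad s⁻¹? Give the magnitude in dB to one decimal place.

|(j8.32)² + 2.71(j8.32) + 5.29| = |-63.932 + j22.547| = 67.79
|T(j8.32)| = 5.29 / 67.79 = 0.078033
20 log₁₀(0.078033) = -22.15 dB

-22.2 dB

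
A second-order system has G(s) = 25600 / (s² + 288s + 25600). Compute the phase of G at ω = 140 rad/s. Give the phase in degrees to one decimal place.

-81.5°

∠[(j140)² + 288(j140) + 25600] = ∠[6000 + j40320] = 81.54°
∠G(j140) = −81.54° = -81.54°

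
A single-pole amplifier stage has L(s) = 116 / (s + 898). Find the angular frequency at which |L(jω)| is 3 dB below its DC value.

898 rad/s

For a single-pole low-pass, the −3 dB point is at the pole: ω = 898 rad/s.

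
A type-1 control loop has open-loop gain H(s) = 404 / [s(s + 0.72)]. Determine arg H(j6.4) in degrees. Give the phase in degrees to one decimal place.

∠(j6.4 + 0.72) = arctan(6.4/0.72) = 83.58°
∠(j6.4) = 90.00°
∠H(j6.4) = − (83.58° + 90.00°) = -173.58°

-173.6 deg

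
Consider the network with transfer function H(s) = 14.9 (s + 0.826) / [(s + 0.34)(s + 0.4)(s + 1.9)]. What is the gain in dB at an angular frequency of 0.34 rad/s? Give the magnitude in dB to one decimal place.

|j0.34 + 0.826| = √(0.34² + 0.826²) = 0.8932
|j0.34 + 0.34| = √(0.34² + 0.34²) = 0.4808
|j0.34 + 0.4| = √(0.34² + 0.4²) = 0.525
|j0.34 + 1.9| = √(0.34² + 1.9²) = 1.93
|H(j0.34)| = 14.9 × 0.8932 / (0.4808 × 0.525 × 1.93) = 27.316
20 log₁₀(27.316) = 28.73 dB

28.7 dB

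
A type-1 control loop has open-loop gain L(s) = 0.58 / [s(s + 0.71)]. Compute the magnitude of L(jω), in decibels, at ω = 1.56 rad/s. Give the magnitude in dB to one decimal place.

-13.3 dB

|j1.56 + 0.71| = √(1.56² + 0.71²) = 1.714
|j1.56| = 1.56
|L(j1.56)| = 0.58 / (1.714 × 1.56) = 0.21692
20 log₁₀(0.21692) = -13.27 dB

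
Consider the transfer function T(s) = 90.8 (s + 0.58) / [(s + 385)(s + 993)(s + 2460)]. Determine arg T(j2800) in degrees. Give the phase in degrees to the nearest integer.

∠(j2800 + 0.58) = arctan(2800/0.58) = 89.99°
∠(j2800 + 385) = arctan(2800/385) = 82.17°
∠(j2800 + 993) = arctan(2800/993) = 70.47°
∠(j2800 + 2460) = arctan(2800/2460) = 48.70°
∠T(j2800) = 89.99° − (82.17° + 70.47° + 48.70°) = -111.35°

-111°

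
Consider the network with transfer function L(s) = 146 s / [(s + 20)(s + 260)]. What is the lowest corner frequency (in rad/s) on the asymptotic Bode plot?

Break frequencies occur at each pole and zero magnitude: 20 rad/s, 260 rad/s.
The lowest is 20 rad/s.

20 rad/s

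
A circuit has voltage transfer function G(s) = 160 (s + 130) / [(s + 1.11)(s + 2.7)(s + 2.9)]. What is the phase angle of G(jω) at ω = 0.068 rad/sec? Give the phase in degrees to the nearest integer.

-6 deg

∠(j0.068 + 130) = arctan(0.068/130) = 0.03°
∠(j0.068 + 1.11) = arctan(0.068/1.11) = 3.51°
∠(j0.068 + 2.7) = arctan(0.068/2.7) = 1.44°
∠(j0.068 + 2.9) = arctan(0.068/2.9) = 1.34°
∠G(j0.068) = 0.03° − (3.51° + 1.44° + 1.34°) = -6.26°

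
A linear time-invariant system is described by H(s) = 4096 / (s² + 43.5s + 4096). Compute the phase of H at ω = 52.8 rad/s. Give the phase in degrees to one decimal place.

∠[(j52.8)² + 43.5(j52.8) + 4096] = ∠[1308.2 + j2296.8] = 60.34°
∠H(j52.8) = −60.34° = -60.34°

-60.3°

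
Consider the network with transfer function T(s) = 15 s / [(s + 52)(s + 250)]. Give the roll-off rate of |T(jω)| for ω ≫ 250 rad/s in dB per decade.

-20 dB/decade

With 1 zero and 2 poles, the high-frequency asymptotic slope is 20 × (1 − 2) = -20 dB/decade.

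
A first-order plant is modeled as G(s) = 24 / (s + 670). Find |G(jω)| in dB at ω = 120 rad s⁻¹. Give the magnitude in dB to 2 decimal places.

|j120 + 670| = √(120² + 670²) = 680.7
|G(j120)| = 24 / 680.7 = 0.03526
20 log₁₀(0.03526) = -29.054 dB

-29.05 dB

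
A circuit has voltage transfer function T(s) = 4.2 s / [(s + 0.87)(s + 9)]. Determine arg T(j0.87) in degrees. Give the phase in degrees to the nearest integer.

39°

∠(j0.87) = 90.00°
∠(j0.87 + 0.87) = arctan(0.87/0.87) = 45.00°
∠(j0.87 + 9) = arctan(0.87/9) = 5.52°
∠T(j0.87) = 90.00° − (45.00° + 5.52°) = 39.48°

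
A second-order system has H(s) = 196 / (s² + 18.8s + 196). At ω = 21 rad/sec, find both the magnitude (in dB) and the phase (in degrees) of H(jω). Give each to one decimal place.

|H| = -7.5 dB, ∠H = -121.8°

|(j21)² + 18.8(j21) + 196| = |-245 + j394.8| = 464.6
|H(j21)| = 196 / 464.6 = 0.42183
20 log₁₀(0.42183) = -7.50 dB
∠[(j21)² + 18.8(j21) + 196] = ∠[-245 + j394.8] = 121.82°
∠H(j21) = −121.82° = -121.82°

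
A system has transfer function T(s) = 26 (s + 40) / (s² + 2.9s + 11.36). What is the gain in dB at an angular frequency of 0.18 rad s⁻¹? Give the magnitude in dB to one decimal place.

|j0.18 + 40| = √(0.18² + 40²) = 40
|(j0.18)² + 2.9(j0.18) + 11.36| = |11.328 + j0.522| = 11.34
|T(j0.18)| = 26 × 40 / 11.34 = 91.715
20 log₁₀(91.715) = 39.25 dB

39.2 dB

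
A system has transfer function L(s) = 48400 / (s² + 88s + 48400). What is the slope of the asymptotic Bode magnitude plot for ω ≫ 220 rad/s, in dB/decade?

With 0 zeros and 2 poles, the high-frequency asymptotic slope is 20 × (0 − 2) = -40 dB/decade.

-40 dB/decade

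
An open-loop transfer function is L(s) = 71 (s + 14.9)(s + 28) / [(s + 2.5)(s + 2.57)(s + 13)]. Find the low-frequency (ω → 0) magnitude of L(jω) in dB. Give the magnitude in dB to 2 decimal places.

51.00 dB

L(0) = 71 × 14.9 × 28 / (2.5 × 2.57 × 13) = 354.64
20 log₁₀(354.64) = 50.996 dB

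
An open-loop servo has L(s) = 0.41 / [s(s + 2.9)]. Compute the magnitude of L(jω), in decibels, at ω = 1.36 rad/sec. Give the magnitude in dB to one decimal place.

|j1.36 + 2.9| = √(1.36² + 2.9²) = 3.203
|j1.36| = 1.36
|L(j1.36)| = 0.41 / (3.203 × 1.36) = 0.09412
20 log₁₀(0.09412) = -20.53 dB

-20.5 dB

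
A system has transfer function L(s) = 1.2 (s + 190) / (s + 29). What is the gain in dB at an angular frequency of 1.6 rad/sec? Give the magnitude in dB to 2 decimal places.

17.90 dB

|j1.6 + 190| = √(1.6² + 190²) = 190
|j1.6 + 29| = √(1.6² + 29²) = 29.04
|L(j1.6)| = 1.2 × 190 / 29.04 = 7.8504
20 log₁₀(7.8504) = 17.898 dB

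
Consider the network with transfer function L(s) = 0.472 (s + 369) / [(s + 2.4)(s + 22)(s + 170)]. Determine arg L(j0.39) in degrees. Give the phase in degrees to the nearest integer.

-10°

∠(j0.39 + 369) = arctan(0.39/369) = 0.06°
∠(j0.39 + 2.4) = arctan(0.39/2.4) = 9.23°
∠(j0.39 + 22) = arctan(0.39/22) = 1.02°
∠(j0.39 + 170) = arctan(0.39/170) = 0.13°
∠L(j0.39) = 0.06° − (9.23° + 1.02° + 0.13°) = -10.32°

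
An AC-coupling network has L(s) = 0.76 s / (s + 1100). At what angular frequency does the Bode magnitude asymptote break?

1100 rad s⁻¹

The single real pole at s = −1100 gives a corner at ω = 1100 rad s⁻¹.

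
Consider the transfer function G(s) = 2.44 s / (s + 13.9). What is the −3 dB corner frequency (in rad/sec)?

For a single-pole high-pass, the −3 dB point is at the pole: ω = 13.9 rad/sec.

13.9 rad/sec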